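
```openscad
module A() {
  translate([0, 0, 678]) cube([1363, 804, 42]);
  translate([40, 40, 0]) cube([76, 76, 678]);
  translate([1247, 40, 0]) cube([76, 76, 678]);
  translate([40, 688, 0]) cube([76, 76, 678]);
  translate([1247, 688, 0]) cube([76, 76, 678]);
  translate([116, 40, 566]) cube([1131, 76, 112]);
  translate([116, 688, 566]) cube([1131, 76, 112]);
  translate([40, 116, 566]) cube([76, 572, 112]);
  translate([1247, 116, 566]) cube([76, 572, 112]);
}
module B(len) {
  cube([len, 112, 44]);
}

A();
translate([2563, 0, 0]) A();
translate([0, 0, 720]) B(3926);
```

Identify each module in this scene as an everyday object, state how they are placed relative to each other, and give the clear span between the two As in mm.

A is a table. B is a beam. A beam spans the tops of two tables. The clear span between the two tables is 1200 mm.

Second table starts at x = 2563; first ends at x = 1363; clear span = 2563 − 1363 = 1200 mm.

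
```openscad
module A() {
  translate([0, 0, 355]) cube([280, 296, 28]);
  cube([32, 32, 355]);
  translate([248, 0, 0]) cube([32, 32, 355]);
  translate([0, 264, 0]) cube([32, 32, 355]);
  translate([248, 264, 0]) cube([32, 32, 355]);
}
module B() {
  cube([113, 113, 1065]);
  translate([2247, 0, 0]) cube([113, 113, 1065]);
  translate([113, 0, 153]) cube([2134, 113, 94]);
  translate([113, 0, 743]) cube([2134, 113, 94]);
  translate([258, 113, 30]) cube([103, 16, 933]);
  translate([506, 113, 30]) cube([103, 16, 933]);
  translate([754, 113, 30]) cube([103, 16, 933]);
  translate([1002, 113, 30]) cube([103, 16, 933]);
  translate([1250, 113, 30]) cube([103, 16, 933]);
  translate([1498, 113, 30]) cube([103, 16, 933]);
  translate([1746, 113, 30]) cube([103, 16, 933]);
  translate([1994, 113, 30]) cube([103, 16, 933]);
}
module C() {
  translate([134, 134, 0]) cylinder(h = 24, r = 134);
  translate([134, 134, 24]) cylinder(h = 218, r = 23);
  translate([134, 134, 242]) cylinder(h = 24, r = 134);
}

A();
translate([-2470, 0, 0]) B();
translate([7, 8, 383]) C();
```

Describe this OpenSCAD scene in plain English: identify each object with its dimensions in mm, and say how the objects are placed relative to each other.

A is a four-legged stool. The seat is a 280×296×28 mm slab whose top surface is at z = 383 mm; four square legs, each 32×32 mm in cross-section, run from the floor (z = 0) to the underside of the seat, each flush with a corner of the seat.

B is a fence section. Two 113×113 mm posts, 1065 mm tall, stand on the floor with a clear span of 2134 mm between their inner faces. Two horizontal rails of 113×94 mm section span the gap between the posts with their undersides at z = 153 mm and z = 743 mm, flush with the posts' −y face. 8 pickets, each 103 mm wide, 16 mm thick and 933 mm tall, are fixed to the +y face of the rails with their bottoms at z = 30 mm, evenly spaced across the span with equal gaps (rounded down to the nearest mm) at the −x end and between each pair — any rounding remainder accumulates at the +x end.

C is a spool: two coaxial disc flanges of radius 134 mm and thickness 24 mm, joined by a core cylinder of radius 23 mm and height 218 mm. The lower flange rests on z = 0 and the three cylinders share a vertical axis.

The fence section is on the floor beside the stool on its −x side. The spool is on top of the stool.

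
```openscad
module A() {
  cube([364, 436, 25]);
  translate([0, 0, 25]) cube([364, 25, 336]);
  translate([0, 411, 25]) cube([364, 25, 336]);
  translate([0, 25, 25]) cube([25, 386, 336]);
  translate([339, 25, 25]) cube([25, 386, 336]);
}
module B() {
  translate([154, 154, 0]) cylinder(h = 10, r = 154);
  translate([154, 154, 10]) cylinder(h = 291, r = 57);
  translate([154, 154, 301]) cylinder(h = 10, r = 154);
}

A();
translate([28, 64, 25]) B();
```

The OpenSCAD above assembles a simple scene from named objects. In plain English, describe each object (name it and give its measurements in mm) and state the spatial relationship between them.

A is an open storage box with external size 364×436×361 mm and wall thickness 25 mm (the base is also 25 mm thick). The base covers the whole footprint; the four walls stand on the base, with the y-facing walls full-width and the x-facing walls fitting between their inner faces.

B is a spool: two coaxial disc flanges of radius 154 mm and thickness 10 mm, joined by a core cylinder of radius 57 mm and height 291 mm. The lower flange rests on z = 0 and the three cylinders share a vertical axis.

The spool sits inside the open box, centred.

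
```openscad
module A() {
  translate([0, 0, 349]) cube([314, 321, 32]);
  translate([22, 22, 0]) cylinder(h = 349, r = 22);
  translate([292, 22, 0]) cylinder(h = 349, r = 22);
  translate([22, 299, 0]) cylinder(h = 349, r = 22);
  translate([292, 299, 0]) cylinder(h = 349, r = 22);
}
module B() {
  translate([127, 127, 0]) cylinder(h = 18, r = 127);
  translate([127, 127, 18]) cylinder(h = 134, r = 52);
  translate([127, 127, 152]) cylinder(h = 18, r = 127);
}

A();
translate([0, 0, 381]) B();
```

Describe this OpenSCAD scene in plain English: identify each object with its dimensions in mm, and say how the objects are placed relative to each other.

A is a four-legged stool. The seat is a 314×321×32 mm slab whose top surface is at z = 381 mm; four round legs, each 44 mm in diameter, run from the floor (z = 0) to the underside of the seat, each leg's axis is inset half a diameter from the nearest pair of seat edges (so the leg's bounding box is flush with the corner).

B is a spool: two coaxial disc flanges of radius 127 mm and thickness 18 mm, joined by a core cylinder of radius 52 mm and height 134 mm. The lower flange rests on z = 0 and the three cylinders share a vertical axis.

The spool is on top of the stool.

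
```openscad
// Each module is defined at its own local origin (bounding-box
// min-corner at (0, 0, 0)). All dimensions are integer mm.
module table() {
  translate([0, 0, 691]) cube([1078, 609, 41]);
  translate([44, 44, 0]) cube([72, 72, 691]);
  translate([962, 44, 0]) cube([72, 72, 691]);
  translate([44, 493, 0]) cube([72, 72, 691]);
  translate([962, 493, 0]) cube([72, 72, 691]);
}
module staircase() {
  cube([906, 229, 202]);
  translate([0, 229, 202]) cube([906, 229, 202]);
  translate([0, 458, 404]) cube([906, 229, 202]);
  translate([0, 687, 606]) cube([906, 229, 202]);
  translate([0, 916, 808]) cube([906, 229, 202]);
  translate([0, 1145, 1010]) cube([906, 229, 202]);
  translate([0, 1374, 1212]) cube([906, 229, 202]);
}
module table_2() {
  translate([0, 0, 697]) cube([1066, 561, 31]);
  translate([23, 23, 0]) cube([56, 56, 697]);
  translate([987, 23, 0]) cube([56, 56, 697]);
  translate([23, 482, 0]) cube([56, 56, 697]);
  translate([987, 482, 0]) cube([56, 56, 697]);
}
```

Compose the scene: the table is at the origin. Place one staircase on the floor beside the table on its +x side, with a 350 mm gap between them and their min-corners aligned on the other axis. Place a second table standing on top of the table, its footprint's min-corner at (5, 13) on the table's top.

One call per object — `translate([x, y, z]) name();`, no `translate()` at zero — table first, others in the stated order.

table();
translate([1428, 0, 0]) staircase();
translate([5, 13, 732]) table_2();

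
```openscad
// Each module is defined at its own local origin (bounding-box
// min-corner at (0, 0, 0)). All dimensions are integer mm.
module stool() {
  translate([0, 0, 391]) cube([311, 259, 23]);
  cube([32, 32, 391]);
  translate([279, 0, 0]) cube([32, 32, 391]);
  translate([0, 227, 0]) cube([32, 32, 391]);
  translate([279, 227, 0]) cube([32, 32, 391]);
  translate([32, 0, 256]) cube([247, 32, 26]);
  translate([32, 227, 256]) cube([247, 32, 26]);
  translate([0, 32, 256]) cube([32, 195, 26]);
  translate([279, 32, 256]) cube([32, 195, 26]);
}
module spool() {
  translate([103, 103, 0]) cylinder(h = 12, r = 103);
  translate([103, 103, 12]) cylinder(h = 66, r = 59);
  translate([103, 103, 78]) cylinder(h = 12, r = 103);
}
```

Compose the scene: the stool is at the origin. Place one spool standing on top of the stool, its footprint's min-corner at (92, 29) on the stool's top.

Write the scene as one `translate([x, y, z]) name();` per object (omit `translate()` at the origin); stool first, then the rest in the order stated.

stool();
translate([92, 29, 414]) spool();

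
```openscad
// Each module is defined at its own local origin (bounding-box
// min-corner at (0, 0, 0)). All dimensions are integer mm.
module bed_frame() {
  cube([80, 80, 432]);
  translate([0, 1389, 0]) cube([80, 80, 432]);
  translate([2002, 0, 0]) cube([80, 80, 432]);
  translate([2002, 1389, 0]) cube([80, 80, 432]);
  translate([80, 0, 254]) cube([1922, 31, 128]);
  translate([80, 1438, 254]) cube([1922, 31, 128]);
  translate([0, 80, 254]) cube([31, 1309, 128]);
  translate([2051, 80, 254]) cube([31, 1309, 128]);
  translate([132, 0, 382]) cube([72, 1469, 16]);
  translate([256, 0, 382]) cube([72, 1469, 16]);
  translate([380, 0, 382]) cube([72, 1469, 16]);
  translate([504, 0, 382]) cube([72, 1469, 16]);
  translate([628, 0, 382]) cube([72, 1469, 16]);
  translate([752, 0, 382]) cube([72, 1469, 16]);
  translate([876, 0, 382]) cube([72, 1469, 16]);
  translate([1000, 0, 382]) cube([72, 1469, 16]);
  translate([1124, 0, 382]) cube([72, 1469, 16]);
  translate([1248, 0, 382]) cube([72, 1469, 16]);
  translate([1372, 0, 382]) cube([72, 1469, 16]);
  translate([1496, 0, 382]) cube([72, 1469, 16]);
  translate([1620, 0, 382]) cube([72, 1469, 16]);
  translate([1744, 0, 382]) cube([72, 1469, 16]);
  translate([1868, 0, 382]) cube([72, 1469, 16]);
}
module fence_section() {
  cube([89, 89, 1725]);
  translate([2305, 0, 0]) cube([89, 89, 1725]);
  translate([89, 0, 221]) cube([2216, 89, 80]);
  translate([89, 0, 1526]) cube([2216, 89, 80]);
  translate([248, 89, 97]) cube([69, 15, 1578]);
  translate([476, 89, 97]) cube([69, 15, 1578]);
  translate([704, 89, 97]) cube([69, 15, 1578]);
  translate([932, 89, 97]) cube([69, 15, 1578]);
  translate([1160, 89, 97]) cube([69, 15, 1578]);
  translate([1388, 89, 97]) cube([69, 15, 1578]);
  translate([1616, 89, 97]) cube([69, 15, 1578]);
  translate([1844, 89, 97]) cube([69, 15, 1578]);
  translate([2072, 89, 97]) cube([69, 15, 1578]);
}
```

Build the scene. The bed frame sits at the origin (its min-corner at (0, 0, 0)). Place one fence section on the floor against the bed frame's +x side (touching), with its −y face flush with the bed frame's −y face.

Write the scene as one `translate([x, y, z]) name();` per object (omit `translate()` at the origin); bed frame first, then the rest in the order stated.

bed_frame();
translate([2082, 0, 0]) fence_section();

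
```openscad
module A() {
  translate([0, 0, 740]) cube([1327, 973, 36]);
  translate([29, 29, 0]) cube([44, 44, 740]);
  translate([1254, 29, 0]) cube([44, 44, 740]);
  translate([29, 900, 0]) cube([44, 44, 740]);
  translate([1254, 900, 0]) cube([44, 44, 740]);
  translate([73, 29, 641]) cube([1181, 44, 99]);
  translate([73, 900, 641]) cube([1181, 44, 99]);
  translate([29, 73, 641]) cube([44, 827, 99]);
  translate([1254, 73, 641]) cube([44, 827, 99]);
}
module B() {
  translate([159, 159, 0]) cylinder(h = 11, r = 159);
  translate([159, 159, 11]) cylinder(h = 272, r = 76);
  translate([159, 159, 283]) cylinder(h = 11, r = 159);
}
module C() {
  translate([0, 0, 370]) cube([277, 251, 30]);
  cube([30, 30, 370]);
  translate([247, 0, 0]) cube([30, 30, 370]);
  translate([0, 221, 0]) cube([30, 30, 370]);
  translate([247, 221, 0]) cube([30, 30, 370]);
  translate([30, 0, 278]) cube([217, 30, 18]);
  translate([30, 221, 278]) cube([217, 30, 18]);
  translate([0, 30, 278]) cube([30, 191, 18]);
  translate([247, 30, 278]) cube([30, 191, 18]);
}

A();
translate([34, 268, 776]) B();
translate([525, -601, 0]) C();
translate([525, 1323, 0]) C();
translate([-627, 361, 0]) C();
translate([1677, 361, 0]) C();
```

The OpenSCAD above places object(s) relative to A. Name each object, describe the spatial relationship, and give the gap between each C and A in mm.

Each stool's nearest face is 350 mm from the table's bounding box.

A is a table. B is a spool. C is a stool. The spool is on top of the table. Four stools sit around the table at the −y, +y, −x, +x sides. The gap between each stool and the table is 350 mm.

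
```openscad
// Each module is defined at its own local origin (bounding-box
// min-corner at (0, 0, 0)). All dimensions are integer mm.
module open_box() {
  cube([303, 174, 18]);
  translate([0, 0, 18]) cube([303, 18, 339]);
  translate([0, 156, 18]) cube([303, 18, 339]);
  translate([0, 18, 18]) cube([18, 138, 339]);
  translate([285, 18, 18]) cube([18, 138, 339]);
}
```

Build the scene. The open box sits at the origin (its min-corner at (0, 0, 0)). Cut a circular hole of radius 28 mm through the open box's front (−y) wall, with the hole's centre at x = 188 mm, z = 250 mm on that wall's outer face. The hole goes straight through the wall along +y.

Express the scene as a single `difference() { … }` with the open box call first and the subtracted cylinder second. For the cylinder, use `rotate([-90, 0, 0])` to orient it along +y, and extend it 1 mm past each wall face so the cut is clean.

difference() {
  open_box();
  translate([188, -1, 250]) rotate([-90, 0, 0]) cylinder(h = 20, r = 28);
}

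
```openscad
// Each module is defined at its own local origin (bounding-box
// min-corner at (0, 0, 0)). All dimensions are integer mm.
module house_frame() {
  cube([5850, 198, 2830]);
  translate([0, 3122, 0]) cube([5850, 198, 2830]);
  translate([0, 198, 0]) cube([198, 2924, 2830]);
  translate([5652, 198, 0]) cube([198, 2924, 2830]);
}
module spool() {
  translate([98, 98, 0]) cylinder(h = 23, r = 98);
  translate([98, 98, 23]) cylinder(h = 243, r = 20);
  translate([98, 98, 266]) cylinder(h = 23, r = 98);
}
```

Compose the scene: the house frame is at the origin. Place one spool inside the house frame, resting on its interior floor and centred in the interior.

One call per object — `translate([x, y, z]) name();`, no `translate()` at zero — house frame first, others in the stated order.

house_frame();
translate([2827, 1562, 0]) spool();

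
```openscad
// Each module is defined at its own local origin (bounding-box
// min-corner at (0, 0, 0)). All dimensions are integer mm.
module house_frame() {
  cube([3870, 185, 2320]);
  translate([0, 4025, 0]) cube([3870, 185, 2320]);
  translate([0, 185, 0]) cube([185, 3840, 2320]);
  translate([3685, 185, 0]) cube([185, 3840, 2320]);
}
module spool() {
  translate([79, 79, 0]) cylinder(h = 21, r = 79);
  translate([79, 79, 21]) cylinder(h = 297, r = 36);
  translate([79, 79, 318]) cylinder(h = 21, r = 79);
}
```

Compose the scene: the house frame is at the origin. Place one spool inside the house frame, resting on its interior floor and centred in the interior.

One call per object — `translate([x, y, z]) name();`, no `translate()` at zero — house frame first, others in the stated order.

house_frame();
translate([1856, 2026, 0]) spool();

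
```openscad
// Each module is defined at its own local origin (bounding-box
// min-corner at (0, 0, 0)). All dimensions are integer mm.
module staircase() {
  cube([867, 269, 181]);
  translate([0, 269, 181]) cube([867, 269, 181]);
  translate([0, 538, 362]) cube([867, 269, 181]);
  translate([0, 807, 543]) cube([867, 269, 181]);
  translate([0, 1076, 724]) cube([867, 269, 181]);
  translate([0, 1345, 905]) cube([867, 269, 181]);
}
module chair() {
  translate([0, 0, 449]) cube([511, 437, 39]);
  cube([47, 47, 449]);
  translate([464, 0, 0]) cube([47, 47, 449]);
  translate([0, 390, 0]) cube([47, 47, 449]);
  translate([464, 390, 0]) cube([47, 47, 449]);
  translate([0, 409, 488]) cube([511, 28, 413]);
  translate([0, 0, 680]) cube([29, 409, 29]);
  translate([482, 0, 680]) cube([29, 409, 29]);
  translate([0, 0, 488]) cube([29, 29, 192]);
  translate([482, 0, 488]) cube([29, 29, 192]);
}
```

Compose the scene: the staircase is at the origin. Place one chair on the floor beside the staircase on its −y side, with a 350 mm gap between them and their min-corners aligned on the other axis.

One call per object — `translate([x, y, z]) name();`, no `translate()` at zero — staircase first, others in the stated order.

staircase();
translate([0, -787, 0]) chair();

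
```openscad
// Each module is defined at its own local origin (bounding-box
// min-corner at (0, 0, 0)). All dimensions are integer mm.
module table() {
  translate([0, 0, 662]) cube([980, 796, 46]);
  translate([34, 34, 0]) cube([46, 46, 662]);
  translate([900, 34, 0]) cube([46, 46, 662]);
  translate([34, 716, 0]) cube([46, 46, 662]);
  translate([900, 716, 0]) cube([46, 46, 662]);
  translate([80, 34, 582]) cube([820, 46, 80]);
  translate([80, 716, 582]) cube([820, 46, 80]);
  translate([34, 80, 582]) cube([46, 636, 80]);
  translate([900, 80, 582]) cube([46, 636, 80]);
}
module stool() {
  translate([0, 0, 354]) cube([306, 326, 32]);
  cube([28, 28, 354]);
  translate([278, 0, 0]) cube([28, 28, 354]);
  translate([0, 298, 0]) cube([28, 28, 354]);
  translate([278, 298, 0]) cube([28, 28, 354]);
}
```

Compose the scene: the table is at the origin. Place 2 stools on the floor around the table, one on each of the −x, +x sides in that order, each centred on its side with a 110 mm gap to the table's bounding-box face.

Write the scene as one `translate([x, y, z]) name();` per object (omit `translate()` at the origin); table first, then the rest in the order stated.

table();
translate([-416, 235, 0]) stool();
translate([1090, 235, 0]) stool();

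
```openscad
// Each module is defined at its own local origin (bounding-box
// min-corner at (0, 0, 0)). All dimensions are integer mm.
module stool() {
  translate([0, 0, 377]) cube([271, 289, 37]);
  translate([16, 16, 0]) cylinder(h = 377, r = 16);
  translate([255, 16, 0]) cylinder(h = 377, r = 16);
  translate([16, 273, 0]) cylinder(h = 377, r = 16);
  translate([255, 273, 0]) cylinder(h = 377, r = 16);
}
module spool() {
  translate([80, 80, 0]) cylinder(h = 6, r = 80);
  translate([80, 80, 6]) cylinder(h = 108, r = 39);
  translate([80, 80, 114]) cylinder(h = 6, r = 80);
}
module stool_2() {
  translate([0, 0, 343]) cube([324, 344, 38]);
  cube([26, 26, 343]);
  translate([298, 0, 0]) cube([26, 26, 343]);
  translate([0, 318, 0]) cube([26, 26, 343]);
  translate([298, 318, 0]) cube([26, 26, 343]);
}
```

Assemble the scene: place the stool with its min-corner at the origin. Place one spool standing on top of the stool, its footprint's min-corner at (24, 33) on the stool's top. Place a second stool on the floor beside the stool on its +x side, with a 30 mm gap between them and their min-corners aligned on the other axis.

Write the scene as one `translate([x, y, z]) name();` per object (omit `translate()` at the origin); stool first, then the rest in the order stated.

stool();
translate([24, 33, 414]) spool();
translate([301, 0, 0]) stool_2();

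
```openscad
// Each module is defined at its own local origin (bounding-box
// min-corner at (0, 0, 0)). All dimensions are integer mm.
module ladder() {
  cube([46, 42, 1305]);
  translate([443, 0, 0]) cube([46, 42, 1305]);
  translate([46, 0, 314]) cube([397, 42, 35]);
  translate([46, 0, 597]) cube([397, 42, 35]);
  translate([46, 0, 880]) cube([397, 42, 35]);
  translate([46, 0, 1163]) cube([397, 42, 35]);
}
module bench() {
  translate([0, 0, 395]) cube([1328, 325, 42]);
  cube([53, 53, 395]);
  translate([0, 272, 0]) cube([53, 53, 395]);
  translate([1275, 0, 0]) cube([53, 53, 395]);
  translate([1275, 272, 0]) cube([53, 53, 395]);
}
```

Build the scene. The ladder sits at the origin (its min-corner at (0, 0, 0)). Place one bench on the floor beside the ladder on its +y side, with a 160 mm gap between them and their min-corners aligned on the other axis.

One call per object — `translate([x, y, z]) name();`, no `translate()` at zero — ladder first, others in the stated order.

ladder();
translate([0, 202, 0]) bench();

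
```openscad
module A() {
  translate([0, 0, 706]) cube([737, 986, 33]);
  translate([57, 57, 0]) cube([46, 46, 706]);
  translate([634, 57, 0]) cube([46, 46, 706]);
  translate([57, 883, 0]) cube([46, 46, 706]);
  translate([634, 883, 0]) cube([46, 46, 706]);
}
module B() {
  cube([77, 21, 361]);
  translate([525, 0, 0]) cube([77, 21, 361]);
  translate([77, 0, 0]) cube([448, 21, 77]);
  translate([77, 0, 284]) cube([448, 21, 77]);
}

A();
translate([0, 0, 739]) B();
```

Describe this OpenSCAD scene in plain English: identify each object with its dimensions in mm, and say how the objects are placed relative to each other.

A is a table with a 737×986 mm rectangular top, 33 mm thick, top surface at z = 739 mm, supported by four 46×46 mm square legs, each inset 57 mm from the nearest pair of top edges, running from the floor.

B is a rectangular picture frame lying in the x–z plane (depth along y). The opening is 448 mm wide (x) by 207 mm tall (z), surrounded by a border 77 mm wide on all four sides. The frame is 21 mm deep and is made of two full-height vertical stiles with two horizontal rails fitted between them.

The picture frame is on top of the table.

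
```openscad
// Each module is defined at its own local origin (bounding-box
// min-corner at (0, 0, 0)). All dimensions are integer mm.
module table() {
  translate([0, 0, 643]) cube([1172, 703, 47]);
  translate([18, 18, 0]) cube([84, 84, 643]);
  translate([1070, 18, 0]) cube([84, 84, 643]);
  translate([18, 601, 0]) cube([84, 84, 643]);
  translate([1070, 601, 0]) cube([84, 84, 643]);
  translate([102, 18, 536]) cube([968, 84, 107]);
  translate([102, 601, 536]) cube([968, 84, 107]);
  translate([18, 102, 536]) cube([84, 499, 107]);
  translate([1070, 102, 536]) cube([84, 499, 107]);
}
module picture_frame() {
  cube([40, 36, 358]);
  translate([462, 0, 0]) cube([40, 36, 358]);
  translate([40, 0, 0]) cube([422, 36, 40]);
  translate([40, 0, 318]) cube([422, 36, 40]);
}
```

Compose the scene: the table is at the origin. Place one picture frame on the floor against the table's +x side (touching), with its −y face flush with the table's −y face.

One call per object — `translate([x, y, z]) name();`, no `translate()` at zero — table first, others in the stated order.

table();
translate([1172, 0, 0]) picture_frame();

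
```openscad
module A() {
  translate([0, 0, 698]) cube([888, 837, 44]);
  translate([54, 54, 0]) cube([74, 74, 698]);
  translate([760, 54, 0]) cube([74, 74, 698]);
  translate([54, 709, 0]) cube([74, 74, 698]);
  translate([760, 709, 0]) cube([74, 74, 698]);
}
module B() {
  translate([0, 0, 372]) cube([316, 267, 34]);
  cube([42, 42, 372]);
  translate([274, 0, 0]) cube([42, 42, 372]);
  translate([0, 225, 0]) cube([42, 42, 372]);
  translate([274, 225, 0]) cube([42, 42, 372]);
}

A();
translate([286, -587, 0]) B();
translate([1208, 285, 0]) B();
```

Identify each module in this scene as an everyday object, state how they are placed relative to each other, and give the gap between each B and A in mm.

A is a table. B is a stool. Two stools sit around the table at the −y, +x sides. The gap between each stool and the table is 320 mm.

Each stool's nearest face is 320 mm from the table's bounding box.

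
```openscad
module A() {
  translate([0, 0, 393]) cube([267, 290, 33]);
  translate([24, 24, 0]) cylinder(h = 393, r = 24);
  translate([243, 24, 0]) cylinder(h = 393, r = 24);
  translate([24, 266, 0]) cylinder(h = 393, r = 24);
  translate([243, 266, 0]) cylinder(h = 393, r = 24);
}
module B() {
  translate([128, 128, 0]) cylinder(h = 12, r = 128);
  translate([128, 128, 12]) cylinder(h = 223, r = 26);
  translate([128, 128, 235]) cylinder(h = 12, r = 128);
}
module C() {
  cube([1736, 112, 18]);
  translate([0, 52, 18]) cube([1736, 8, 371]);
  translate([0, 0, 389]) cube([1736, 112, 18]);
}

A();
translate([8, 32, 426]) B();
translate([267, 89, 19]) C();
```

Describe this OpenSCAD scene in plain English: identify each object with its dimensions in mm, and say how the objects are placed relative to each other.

A is a simple wooden stool: a rectangular seat 267 mm (x) by 290 mm (y), 33 mm thick, top face at z = 426 mm, on four round legs, each 48 mm in diameter. The legs rest on z = 0, each leg's axis is inset half a diameter from the nearest pair of seat edges (so the leg's bounding box is flush with the corner).

B is a spool: two coaxial disc flanges of radius 128 mm and thickness 12 mm, joined by a core cylinder of radius 26 mm and height 223 mm. The lower flange rests on z = 0 and the three cylinders share a vertical axis.

C is an I-beam lying along x, 1736 mm long. Overall section height 407 mm. Two flanges 112 mm wide (y) and 18 mm thick, one on the floor and one at the top; a web 8 mm thick runs between them, centred on the flange width.

The spool is on top of the stool. The I-beam is beside the stool with their tops flush at z = 426.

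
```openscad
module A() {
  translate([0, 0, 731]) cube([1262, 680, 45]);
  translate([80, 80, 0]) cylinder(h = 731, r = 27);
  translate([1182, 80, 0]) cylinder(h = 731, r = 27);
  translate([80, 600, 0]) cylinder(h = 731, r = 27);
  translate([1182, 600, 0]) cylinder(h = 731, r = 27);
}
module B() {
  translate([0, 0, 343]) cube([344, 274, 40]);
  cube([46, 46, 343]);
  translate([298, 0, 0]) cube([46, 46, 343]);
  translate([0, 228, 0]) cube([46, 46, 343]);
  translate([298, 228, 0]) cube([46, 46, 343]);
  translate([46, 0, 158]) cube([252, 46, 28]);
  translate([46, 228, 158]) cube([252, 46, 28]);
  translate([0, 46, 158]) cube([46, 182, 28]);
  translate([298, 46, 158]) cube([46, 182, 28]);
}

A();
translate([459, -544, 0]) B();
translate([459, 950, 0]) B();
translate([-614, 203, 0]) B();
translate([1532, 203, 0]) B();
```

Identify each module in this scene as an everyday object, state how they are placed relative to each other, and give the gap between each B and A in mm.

A is a table. B is a stool. Four stools sit around the table at the −y, +y, −x, +x sides. The gap between each stool and the table is 270 mm.

Each stool's nearest face is 270 mm from the table's bounding box.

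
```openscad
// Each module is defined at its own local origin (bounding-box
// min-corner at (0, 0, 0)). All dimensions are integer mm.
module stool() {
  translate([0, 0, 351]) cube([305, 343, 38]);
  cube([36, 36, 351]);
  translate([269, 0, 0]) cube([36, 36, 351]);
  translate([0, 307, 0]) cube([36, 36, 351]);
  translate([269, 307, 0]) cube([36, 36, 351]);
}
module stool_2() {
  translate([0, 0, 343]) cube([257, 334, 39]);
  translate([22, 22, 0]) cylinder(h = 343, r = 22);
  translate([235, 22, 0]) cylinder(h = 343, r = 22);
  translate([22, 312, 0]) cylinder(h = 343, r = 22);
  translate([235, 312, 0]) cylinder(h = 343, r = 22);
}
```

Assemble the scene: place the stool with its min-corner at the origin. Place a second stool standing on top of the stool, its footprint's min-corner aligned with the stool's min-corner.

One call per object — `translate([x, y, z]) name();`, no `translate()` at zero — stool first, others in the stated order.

stool();
translate([0, 0, 389]) stool_2();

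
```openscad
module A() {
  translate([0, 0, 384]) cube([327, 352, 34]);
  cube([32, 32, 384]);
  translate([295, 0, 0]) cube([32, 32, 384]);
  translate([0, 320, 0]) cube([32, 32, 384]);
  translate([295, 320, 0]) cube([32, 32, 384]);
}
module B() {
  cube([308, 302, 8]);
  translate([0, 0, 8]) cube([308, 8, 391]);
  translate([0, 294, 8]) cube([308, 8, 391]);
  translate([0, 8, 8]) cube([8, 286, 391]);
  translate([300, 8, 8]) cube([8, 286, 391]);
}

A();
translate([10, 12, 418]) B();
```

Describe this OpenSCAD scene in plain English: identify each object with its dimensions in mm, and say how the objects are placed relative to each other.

A is a four-legged stool. The seat is 327×352 mm, 34 mm thick, top at z = 418 mm. It stands on four square legs, each 32×32 mm in cross-section, from z = 0 to the seat underside, each flush with a corner of the seat.

B is an open-topped rectangular box: outside dimensions 308×302×399 mm, with a uniform wall and base thickness of 8 mm. The base is a full 308×302 slab on the floor; four walls sit on top of the base. The front and back walls (the −y and +y sides) span the full width; the two side walls fit between them.

The open box is on top of the stool.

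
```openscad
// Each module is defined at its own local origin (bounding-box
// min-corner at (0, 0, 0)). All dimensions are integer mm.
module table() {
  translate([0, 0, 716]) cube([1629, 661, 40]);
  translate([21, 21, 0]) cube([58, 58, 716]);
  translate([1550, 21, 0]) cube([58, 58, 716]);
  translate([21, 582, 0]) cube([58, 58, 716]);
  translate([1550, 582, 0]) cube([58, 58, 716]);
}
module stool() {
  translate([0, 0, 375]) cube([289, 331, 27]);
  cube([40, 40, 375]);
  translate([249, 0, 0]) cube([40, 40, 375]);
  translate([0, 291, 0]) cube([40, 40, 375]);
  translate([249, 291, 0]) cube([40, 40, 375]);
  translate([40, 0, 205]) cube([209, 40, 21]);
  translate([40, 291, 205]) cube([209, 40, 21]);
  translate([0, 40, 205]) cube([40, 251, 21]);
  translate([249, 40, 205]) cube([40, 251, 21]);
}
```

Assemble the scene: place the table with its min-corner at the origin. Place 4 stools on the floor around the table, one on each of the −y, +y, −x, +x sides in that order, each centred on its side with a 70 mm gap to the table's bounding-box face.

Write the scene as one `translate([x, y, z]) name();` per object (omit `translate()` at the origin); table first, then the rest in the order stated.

table();
translate([670, -401, 0]) stool();
translate([670, 731, 0]) stool();
translate([-359, 165, 0]) stool();
translate([1699, 165, 0]) stool();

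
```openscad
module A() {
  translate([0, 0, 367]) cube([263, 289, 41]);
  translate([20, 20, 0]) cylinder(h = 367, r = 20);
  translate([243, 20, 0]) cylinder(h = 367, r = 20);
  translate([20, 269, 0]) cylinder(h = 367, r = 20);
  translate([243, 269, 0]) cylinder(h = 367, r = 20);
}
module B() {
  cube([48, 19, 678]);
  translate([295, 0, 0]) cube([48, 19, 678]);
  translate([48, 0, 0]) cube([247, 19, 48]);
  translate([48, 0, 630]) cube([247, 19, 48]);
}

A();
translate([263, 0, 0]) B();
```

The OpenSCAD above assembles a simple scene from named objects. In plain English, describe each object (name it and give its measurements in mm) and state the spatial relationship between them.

A is a four-legged stool. The seat is 263×289 mm, 41 mm thick, top at z = 408 mm. It stands on four round legs, each 40 mm in diameter, from z = 0 to the seat underside, each leg's axis is inset half a diameter from the nearest pair of seat edges (so the leg's bounding box is flush with the corner).

B is a rectangular picture frame lying in the x–z plane (depth along y). The opening is 247 mm wide (x) by 582 mm tall (z), surrounded by a border 48 mm wide on all four sides. The frame is 19 mm deep and is made of two full-height vertical stiles with two horizontal rails fitted between them.

The picture frame is against the stool's +x side, with their −y faces flush.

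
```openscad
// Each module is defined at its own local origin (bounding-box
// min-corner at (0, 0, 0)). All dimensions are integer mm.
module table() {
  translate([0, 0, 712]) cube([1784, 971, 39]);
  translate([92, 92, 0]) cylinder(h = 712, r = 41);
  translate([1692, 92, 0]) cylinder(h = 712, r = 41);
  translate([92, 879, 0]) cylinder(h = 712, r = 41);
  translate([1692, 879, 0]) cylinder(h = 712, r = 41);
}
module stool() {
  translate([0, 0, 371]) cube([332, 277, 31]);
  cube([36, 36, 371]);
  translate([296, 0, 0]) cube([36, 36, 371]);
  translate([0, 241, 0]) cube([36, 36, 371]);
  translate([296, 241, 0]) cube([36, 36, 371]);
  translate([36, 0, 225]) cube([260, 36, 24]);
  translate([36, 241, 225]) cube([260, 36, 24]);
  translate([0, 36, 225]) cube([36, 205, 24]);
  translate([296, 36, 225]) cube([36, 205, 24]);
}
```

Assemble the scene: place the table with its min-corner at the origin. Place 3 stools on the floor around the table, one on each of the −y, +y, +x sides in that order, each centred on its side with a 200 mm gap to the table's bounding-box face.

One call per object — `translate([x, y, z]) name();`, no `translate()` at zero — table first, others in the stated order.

table();
translate([726, -477, 0]) stool();
translate([726, 1171, 0]) stool();
translate([1984, 347, 0]) stool();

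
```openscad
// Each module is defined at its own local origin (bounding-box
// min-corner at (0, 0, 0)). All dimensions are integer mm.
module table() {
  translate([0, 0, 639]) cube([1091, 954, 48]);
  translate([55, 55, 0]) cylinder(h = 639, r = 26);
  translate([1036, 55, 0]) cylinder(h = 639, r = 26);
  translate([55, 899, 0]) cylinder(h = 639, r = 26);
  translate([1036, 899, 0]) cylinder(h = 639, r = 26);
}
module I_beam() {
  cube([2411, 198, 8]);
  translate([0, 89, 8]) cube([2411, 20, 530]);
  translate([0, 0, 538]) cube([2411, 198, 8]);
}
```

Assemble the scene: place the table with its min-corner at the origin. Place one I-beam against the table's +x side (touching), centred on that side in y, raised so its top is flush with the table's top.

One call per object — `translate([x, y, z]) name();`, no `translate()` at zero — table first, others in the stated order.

table();
translate([1091, 378, 141]) I_beam();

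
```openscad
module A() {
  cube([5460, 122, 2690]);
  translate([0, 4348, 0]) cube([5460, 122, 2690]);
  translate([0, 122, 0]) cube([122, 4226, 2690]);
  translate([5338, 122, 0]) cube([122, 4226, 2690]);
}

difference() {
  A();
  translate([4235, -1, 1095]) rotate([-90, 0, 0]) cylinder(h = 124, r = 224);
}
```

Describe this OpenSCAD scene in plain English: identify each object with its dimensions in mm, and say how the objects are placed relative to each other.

A is the wall frame of a small rectangular building: four walls, each 2690 mm tall and 122 mm thick, enclosing a footprint 5460 mm (x) by 4470 mm (y) outside-to-outside, with no floor or roof. The front and back walls (the −y and +y sides) span the full width; the two side walls fit between them.

The house frame has a circular hole of radius 224 mm through its front wall, centred at (x = 4235, z = 1095).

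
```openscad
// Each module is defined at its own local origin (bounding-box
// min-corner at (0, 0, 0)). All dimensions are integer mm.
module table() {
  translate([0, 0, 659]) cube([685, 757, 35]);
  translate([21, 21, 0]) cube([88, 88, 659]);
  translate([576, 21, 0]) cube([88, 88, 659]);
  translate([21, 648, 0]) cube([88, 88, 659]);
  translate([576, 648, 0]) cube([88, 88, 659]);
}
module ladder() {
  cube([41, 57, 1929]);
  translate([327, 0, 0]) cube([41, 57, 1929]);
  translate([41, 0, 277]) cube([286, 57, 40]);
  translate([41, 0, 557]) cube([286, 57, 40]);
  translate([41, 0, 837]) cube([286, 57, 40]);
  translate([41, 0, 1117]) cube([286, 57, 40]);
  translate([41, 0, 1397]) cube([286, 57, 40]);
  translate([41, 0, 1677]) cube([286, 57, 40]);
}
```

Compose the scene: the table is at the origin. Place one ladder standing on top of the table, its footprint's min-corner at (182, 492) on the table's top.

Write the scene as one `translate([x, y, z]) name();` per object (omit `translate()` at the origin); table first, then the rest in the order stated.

table();
translate([182, 492, 694]) ladder();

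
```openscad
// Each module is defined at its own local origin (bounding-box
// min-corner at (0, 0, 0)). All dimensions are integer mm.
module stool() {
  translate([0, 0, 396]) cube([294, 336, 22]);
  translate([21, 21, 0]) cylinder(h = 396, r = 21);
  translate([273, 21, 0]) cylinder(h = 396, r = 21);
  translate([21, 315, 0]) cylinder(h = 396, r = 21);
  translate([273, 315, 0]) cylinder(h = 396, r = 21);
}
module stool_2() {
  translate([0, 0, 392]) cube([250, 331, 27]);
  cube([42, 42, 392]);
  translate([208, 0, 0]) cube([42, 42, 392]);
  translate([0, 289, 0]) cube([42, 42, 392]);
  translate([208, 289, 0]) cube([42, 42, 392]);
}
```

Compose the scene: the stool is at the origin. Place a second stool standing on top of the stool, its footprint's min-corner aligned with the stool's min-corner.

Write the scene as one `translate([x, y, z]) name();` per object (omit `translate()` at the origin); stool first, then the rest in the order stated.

stool();
translate([0, 0, 418]) stool_2();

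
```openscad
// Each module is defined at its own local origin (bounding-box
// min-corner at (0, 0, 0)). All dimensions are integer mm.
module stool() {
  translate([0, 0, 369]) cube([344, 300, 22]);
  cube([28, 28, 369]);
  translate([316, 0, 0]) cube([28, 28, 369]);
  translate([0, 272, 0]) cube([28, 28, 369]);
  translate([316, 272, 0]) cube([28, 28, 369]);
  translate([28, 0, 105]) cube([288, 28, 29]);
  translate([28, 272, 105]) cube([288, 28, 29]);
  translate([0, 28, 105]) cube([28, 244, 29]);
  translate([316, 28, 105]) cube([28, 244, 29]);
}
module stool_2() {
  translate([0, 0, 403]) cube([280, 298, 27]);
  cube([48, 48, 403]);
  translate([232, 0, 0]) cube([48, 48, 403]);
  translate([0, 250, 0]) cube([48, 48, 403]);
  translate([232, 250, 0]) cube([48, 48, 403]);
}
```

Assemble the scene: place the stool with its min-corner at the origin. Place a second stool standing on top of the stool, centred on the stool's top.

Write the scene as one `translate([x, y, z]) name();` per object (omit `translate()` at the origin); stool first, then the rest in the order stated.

stool();
translate([32, 1, 391]) stool_2();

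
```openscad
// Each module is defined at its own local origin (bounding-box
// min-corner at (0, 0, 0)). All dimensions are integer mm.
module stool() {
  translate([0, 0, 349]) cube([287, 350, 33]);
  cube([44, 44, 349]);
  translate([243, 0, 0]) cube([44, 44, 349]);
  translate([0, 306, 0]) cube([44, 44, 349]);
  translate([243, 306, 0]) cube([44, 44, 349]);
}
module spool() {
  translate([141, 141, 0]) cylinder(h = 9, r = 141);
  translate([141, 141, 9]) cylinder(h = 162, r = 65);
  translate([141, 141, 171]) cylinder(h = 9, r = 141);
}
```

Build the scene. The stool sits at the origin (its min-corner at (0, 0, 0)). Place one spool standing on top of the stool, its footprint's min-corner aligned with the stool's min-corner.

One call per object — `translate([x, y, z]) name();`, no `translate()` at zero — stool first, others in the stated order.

stool();
translate([0, 0, 382]) spool();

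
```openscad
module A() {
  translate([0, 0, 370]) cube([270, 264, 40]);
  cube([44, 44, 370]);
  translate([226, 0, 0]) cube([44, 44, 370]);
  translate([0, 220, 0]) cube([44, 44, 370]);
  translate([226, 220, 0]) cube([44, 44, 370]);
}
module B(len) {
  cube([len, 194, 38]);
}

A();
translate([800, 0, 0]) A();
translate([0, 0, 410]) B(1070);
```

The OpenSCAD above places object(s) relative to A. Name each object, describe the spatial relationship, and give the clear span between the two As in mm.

A is a stool. B is a beam. A beam spans the tops of two stools. The clear span between the two stools is 530 mm.

Second stool starts at x = 800; first ends at x = 270; clear span = 800 − 270 = 530 mm.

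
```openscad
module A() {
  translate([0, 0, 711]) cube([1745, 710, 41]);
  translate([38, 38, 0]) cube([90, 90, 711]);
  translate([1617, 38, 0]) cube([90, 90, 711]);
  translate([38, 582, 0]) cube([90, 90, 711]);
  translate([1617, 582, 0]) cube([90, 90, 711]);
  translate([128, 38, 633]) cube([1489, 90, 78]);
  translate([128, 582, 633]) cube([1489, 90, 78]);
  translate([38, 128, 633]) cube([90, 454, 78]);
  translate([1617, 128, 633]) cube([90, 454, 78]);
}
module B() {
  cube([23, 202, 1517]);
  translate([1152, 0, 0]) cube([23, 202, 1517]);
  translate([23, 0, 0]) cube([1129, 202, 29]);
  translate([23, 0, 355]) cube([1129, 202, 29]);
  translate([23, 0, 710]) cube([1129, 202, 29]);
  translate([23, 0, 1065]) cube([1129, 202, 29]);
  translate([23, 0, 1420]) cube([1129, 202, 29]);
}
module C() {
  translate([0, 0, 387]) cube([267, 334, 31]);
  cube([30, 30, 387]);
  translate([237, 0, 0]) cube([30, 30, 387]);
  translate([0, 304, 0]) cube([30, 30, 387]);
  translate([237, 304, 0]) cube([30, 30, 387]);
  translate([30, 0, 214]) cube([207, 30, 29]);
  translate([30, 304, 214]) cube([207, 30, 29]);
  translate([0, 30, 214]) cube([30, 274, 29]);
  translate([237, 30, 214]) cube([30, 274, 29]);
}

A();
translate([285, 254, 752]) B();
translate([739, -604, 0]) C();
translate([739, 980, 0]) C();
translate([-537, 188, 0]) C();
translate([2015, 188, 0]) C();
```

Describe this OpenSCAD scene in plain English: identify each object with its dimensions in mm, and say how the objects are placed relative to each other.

A is a rectangular dining table. The top is 1745×710×41 mm with its upper surface at z = 752 mm. It stands on four 90×90 mm square legs, each inset 38 mm from the nearest pair of top edges, running from the floor to the underside of the top. Four apron rails, 90 mm thick and 78 mm tall, run between adjacent legs with their top edges flush with the underside of the top and their outer faces flush with the legs' outer faces.

B is a bookshelf 1175 mm wide overall, 202 mm deep and 1517 mm tall. The two sides are 23 mm thick vertical panels. 5 horizontal shelves of 29 mm thickness span between the inner faces of the sides; the lowest shelf sits on the floor and shelves are stacked with a clear vertical gap of 326 mm between each pair.

C is a four-legged stool. The seat is 267×334 mm, 31 mm thick, top at z = 418 mm. It stands on four square legs, each 30×30 mm in cross-section, from z = 0 to the seat underside, each flush with a corner of the seat. Four stretchers, 30 mm wide and 29 mm tall, connect adjacent legs with their undersides at z = 214 mm, each running between the inner faces of the legs it joins and aligned with the legs' outer faces on the other axis.

The bookshelf is on top of the table, centred. Four stools sit around the table at the −y, +y, −x, +x sides.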